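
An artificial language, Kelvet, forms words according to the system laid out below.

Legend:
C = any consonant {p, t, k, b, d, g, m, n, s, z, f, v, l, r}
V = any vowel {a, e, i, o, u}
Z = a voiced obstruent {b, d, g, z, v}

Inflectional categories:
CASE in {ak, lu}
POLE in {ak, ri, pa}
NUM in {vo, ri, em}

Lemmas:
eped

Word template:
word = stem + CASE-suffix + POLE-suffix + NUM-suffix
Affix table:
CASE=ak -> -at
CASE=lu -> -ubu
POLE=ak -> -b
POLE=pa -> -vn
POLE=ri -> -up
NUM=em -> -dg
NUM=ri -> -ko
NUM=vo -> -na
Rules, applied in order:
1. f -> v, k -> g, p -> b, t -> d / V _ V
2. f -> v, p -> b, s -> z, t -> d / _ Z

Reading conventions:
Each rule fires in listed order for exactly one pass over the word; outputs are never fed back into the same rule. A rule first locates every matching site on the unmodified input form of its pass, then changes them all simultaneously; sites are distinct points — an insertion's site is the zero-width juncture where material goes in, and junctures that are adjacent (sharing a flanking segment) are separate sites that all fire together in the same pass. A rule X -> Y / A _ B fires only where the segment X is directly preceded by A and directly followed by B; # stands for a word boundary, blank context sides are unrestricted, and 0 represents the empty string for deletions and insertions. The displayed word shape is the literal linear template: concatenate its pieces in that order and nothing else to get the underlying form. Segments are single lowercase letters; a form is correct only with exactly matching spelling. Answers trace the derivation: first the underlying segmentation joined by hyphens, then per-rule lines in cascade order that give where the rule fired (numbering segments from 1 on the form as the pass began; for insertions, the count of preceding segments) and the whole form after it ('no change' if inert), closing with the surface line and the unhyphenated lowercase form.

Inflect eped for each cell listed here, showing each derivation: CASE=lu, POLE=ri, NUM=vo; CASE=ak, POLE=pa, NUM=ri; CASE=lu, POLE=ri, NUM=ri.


cell CASE=lu, POLE=ri, NUM=vo:
underlying: eped-ubu-up-na
1. f -> v, k -> g, p -> b, t -> d / V _ V: fires at position(s) 2: ebedubuupna
2. f -> v, p -> b, s -> z, t -> d / _ Z: no change
surface: ebedubuupna

cell CASE=ak, POLE=pa, NUM=ri:
underlying: eped-at-vn-ko
1. f -> v, k -> g, p -> b, t -> d / V _ V: fires at position(s) 2: ebedatvnko
2. f -> v, p -> b, s -> z, t -> d / _ Z: fires at position(s) 6: ebedadvnko
surface: ebedadvnko

cell CASE=lu, POLE=ri, NUM=ri:
underlying: eped-ubu-up-ko
1. f -> v, k -> g, p -> b, t -> d / V _ V: fires at position(s) 2: ebedubuupko
2. f -> v, p -> b, s -> z, t -> d / _ Z: no change
surface: ebedubuupko


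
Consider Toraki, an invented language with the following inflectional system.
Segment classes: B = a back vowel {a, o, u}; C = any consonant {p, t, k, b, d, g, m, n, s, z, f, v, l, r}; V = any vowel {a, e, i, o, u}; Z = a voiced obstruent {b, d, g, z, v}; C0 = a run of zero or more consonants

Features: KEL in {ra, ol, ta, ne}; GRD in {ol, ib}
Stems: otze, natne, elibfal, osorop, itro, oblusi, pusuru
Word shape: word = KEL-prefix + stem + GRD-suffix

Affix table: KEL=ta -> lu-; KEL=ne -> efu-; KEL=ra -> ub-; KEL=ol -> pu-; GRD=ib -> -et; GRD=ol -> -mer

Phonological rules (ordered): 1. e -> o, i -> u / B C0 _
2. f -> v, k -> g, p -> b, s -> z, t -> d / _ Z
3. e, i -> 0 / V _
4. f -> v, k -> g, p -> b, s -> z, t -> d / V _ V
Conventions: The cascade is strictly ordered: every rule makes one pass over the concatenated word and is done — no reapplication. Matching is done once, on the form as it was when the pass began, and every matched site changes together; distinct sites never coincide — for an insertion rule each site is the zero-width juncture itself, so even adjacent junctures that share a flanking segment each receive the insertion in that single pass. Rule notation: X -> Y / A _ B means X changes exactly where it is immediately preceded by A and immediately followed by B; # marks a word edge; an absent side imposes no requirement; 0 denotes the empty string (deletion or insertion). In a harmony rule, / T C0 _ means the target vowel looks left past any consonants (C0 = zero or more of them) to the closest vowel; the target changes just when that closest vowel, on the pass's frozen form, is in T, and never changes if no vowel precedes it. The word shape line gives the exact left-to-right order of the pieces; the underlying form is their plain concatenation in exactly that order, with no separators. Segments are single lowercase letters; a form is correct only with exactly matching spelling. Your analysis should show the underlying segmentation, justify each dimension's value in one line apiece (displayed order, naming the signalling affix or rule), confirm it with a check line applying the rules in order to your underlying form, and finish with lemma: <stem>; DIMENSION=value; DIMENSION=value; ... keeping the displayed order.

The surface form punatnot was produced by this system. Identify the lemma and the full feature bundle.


underlying: pu-natne-et
KEL=ol - signalled by the affix pu-
GRD=ib - signalled by the affix -et
check: punatneet -> punatnoet -> punatnoet -> punatnot -> punatnot
lemma: natne; KEL=ol; GRD=ib


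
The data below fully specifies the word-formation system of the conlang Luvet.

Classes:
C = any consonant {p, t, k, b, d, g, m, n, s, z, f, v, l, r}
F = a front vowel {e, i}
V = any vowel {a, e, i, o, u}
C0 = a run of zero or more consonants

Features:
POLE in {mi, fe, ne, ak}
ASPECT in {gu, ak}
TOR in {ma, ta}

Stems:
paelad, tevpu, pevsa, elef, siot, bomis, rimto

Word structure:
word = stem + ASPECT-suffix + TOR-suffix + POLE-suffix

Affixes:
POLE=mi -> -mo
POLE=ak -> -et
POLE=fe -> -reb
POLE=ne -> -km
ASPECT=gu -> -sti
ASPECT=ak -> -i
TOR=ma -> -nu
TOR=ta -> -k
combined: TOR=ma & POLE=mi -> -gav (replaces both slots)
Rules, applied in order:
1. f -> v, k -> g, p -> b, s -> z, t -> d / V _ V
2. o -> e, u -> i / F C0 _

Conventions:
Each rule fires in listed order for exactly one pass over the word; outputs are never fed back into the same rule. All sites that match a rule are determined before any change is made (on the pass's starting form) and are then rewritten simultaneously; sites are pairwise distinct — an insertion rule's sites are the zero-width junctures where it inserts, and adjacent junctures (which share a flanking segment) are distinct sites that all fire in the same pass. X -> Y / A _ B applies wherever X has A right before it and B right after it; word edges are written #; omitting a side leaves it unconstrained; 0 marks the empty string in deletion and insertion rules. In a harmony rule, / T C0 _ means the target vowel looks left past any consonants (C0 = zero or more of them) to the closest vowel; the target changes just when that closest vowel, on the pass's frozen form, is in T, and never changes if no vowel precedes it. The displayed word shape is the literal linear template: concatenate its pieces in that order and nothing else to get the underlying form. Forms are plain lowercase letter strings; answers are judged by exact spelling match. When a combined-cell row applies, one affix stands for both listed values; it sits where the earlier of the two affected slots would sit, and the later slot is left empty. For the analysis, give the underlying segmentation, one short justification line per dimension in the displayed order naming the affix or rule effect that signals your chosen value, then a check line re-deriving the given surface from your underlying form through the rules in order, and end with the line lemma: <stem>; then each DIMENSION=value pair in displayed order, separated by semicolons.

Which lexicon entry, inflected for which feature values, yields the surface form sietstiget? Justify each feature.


underlying: siot-sti-k-et
POLE=ak - signalled by the affix -et
ASPECT=gu - signalled by the affix -sti
TOR=ta - signalled by the affix -k
check: siotstiket -> siotstiget -> sietstiget
lemma: siot; POLE=ak; ASPECT=gu; TOR=ta


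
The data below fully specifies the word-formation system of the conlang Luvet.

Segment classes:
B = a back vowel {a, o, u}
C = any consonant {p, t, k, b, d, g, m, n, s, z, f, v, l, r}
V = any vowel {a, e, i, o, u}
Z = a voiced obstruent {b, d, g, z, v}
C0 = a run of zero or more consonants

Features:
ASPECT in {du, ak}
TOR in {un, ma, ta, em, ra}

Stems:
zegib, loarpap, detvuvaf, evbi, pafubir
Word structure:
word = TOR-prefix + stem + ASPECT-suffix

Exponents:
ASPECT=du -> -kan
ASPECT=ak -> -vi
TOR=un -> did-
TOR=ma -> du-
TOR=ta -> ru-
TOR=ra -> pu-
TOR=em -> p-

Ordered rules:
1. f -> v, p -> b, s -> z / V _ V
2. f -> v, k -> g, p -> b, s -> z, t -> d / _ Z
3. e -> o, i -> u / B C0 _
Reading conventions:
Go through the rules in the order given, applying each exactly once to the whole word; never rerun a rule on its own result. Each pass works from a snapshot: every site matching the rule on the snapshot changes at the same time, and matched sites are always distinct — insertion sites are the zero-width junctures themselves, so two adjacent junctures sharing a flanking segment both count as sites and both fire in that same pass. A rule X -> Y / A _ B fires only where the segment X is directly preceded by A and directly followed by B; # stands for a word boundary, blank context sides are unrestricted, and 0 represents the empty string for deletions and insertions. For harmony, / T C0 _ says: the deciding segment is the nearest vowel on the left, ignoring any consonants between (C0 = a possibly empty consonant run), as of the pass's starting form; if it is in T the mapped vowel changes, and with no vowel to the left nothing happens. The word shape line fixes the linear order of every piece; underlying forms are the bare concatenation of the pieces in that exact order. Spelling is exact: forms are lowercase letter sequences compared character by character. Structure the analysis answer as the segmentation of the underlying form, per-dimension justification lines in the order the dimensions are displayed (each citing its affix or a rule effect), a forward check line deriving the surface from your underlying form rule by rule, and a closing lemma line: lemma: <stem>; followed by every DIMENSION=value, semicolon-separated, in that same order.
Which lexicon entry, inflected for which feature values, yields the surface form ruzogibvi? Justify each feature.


underlying: ru-zegib-vi
ASPECT=ak - signalled by the affix -vi
TOR=ta - signalled by the affix ru-
check: ruzegibvi -> ruzegibvi -> ruzegibvi -> ruzogibvi
lemma: zegib; ASPECT=ak; TOR=ta


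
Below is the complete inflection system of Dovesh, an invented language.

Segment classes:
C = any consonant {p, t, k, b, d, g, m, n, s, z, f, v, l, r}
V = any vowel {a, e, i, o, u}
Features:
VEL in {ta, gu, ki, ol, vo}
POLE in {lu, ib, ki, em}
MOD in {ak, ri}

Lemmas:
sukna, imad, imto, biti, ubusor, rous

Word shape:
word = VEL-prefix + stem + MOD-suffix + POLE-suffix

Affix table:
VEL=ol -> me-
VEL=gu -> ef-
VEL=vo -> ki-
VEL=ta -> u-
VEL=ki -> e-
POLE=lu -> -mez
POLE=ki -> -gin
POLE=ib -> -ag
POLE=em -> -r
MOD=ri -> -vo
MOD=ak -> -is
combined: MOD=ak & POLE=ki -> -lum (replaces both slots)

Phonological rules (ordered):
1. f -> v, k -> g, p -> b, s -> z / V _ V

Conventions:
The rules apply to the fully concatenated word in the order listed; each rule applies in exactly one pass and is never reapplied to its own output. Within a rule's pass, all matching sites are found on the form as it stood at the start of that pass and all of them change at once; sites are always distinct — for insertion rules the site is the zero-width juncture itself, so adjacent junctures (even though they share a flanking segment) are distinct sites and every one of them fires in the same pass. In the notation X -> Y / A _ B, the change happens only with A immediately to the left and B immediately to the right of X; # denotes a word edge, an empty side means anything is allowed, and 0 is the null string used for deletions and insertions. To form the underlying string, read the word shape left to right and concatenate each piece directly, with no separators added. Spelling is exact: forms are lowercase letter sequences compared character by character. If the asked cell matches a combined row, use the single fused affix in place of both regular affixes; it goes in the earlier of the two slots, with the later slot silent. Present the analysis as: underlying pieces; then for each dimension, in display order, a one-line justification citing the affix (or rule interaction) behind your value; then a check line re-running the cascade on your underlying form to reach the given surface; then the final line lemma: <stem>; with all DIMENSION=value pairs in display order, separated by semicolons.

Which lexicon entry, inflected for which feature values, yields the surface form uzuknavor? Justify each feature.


underlying: u-sukna-vo-r
VEL=ta - signalled by the affix u-
POLE=em - signalled by the affix -r
MOD=ri - signalled by the affix -vo
check: usuknavor -> uzuknavor
lemma: sukna; VEL=ta; POLE=em; MOD=ri


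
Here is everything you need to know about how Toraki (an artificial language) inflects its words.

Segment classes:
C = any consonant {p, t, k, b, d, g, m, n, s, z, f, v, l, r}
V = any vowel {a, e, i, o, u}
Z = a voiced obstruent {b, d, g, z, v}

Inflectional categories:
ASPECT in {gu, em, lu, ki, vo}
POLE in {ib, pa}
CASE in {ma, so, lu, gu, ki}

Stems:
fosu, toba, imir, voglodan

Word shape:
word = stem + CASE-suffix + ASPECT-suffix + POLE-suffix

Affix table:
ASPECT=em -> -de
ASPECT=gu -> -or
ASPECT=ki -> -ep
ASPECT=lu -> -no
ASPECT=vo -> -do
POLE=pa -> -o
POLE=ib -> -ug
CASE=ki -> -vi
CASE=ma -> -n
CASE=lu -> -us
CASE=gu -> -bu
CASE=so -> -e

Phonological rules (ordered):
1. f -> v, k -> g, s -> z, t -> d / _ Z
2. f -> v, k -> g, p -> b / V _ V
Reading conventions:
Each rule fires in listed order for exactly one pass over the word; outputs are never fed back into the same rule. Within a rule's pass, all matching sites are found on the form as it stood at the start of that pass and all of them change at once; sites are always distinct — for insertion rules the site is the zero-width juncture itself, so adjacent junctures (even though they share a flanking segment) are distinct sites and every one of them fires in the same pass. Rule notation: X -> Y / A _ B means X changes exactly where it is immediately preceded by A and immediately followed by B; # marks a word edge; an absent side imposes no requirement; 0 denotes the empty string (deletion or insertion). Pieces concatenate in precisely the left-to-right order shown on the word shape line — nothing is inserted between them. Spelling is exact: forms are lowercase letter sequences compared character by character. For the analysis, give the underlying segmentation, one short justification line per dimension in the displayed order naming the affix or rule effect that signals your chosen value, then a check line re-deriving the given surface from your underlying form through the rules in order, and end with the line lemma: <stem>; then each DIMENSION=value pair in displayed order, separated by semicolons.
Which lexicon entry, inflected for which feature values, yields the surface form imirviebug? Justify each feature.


underlying: imir-vi-ep-ug
ASPECT=ki - signalled by the affix -ep
POLE=ib - signalled by the affix -ug
CASE=ki - signalled by the affix -vi
check: imirviepug -> imirviepug -> imirviebug
lemma: imir; ASPECT=ki; POLE=ib; CASE=ki


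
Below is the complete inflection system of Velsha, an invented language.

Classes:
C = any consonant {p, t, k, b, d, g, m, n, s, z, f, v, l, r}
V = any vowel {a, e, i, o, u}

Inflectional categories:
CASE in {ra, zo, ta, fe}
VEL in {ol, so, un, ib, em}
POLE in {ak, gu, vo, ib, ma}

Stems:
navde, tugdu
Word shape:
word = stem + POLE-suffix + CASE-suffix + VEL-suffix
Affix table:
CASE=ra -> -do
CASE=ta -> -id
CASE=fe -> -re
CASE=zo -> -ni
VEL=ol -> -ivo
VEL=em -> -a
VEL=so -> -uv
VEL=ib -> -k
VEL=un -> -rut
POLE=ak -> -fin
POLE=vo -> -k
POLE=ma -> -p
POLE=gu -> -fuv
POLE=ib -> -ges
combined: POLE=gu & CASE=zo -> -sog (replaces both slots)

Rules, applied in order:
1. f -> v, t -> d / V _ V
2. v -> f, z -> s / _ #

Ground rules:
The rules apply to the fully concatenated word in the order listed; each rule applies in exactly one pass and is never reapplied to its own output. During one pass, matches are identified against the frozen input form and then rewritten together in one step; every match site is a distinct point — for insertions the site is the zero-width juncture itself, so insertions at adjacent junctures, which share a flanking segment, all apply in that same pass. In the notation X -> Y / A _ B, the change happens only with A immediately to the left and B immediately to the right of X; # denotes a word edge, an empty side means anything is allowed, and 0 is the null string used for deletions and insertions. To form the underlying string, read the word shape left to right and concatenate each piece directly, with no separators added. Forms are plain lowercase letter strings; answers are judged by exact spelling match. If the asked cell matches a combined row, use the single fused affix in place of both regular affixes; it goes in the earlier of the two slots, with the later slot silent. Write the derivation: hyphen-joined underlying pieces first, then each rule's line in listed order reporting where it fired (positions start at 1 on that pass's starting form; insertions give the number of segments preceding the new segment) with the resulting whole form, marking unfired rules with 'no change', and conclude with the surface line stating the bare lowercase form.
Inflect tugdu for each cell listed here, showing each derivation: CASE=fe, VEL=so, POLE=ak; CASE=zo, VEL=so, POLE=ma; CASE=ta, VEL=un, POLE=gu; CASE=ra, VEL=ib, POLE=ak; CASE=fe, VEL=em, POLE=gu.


cell CASE=fe, VEL=so, POLE=ak:
underlying: tugdu-fin-re-uv
1. f -> v, t -> d / V _ V: fires at position(s) 6: tugduvinreuv
2. v -> f, z -> s / _ #: fires at position(s) 12: tugduvinreuf
surface: tugduvinreuf

cell CASE=zo, VEL=so, POLE=ma:
underlying: tugdu-p-ni-uv
1. f -> v, t -> d / V _ V: no change
2. v -> f, z -> s / _ #: fires at position(s) 10: tugdupniuf
surface: tugdupniuf

cell CASE=ta, VEL=un, POLE=gu:
underlying: tugdu-fuv-id-rut
1. f -> v, t -> d / V _ V: fires at position(s) 6: tugduvuvidrut
2. v -> f, z -> s / _ #: no change
surface: tugduvuvidrut

cell CASE=ra, VEL=ib, POLE=ak:
underlying: tugdu-fin-do-k
1. f -> v, t -> d / V _ V: fires at position(s) 6: tugduvindok
2. v -> f, z -> s / _ #: no change
surface: tugduvindok

cell CASE=fe, VEL=em, POLE=gu:
underlying: tugdu-fuv-re-a
1. f -> v, t -> d / V _ V: fires at position(s) 6: tugduvuvrea
2. v -> f, z -> s / _ #: no change
surface: tugduvuvrea


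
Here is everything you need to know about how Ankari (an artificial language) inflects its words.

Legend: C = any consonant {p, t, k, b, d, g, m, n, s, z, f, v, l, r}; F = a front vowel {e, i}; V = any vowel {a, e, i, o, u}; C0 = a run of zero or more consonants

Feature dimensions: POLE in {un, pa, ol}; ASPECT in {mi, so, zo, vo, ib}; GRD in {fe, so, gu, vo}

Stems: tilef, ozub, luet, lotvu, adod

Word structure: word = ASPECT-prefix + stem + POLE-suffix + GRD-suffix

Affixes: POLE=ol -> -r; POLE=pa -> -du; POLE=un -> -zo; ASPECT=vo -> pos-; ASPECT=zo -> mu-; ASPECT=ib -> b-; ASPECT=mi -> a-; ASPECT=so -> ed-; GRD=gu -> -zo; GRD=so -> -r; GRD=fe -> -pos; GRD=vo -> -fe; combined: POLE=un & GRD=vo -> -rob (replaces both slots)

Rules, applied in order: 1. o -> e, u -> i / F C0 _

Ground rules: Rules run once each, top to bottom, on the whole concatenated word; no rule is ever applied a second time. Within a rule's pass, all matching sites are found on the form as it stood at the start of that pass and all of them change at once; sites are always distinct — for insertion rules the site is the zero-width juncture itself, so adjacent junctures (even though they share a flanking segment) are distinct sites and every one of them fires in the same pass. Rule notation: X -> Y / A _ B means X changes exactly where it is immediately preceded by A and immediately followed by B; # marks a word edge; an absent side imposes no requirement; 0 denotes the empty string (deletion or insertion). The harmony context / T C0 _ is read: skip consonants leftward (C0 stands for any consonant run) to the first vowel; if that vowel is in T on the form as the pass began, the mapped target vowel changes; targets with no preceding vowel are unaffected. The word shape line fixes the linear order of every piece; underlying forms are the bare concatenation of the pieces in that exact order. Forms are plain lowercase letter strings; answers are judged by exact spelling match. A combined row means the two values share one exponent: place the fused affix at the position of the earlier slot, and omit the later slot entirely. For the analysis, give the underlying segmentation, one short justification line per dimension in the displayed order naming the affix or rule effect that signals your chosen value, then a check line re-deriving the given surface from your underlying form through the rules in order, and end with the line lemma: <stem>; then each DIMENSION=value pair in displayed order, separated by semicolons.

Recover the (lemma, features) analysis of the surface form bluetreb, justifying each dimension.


underlying: b-luet-rob
POLE=un - signalled by the combined affix row
ASPECT=ib - signalled by the affix b-
GRD=vo - signalled by the combined affix row
check: bluetrob -> bluetreb
lemma: luet; POLE=un; ASPECT=ib; GRD=vo


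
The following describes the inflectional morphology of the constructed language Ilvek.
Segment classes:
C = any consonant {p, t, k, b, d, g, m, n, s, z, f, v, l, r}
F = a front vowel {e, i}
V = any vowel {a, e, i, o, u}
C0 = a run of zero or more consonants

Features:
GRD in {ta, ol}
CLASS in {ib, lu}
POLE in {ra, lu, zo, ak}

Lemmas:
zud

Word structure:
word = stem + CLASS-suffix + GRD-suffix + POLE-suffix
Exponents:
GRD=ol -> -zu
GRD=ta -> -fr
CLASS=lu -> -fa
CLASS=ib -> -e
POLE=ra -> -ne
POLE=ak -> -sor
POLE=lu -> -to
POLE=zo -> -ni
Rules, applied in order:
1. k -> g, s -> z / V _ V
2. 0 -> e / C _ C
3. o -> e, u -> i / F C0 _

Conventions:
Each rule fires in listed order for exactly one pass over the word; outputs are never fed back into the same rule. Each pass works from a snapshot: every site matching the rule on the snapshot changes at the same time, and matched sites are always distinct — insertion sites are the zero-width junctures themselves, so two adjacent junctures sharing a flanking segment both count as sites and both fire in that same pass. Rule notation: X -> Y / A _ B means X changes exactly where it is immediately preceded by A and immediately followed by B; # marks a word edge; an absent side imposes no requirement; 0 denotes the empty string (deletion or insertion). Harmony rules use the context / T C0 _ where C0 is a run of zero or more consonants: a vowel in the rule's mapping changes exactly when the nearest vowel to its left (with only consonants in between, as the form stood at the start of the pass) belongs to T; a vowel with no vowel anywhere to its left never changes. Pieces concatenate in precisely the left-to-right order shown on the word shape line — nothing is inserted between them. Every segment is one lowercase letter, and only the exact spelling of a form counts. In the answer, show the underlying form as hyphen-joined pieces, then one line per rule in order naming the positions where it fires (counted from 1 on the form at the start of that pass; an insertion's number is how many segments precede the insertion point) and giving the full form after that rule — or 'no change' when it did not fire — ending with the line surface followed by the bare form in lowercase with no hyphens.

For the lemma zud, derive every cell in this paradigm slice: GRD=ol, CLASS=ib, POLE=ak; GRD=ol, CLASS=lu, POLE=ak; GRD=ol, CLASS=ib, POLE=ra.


cell GRD=ol, CLASS=ib, POLE=ak:
underlying: zud-e-zu-sor
1. k -> g, s -> z / V _ V: fires at position(s) 7: zudezuzor
2. 0 -> e / C _ C: no change
3. o -> e, u -> i / F C0 _: fires at position(s) 6: zudezizor
surface: zudezizor

cell GRD=ol, CLASS=lu, POLE=ak:
underlying: zud-fa-zu-sor
1. k -> g, s -> z / V _ V: fires at position(s) 8: zudfazuzor
2. 0 -> e / C _ C: inserts after position(s) 3: zudefazuzor
3. o -> e, u -> i / F C0 _: no change
surface: zudefazuzor

cell GRD=ol, CLASS=ib, POLE=ra:
underlying: zud-e-zu-ne
1. k -> g, s -> z / V _ V: no change
2. 0 -> e / C _ C: no change
3. o -> e, u -> i / F C0 _: fires at position(s) 6: zudezine
surface: zudezine


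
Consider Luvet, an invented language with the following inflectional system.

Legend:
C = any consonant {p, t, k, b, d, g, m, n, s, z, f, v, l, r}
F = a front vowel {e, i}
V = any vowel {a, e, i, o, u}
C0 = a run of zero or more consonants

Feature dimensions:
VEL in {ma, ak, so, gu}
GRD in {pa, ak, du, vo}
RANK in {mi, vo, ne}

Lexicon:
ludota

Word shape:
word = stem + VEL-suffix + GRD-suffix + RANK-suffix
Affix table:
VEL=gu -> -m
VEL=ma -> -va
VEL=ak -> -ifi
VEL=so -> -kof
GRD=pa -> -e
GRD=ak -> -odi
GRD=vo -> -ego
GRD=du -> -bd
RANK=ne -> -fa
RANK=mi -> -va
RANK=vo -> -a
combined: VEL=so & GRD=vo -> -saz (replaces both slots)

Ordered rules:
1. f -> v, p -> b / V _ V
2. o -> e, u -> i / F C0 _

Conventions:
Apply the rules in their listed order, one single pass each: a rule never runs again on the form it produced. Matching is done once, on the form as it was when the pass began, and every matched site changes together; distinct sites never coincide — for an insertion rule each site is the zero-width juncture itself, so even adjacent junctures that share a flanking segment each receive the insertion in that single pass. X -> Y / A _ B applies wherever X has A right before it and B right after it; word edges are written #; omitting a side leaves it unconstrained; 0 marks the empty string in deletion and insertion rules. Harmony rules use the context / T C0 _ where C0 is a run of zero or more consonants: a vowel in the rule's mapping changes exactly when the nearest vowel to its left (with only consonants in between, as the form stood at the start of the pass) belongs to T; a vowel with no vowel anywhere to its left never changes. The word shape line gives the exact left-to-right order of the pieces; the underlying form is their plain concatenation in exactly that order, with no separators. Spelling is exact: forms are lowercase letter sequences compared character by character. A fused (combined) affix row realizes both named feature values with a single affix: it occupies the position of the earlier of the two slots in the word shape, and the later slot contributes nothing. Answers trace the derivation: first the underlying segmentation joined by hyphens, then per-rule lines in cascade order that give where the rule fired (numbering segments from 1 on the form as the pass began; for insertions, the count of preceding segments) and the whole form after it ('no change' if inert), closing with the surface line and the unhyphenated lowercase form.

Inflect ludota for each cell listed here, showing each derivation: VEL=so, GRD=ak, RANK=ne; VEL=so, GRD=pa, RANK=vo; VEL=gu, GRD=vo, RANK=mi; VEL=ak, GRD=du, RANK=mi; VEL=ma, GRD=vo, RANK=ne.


cell VEL=so, GRD=ak, RANK=ne:
underlying: ludota-kof-odi-fa
1. f -> v, p -> b / V _ V: fires at position(s) 9, 13: ludotakovodiva
2. o -> e, u -> i / F C0 _: no change
surface: ludotakovodiva

cell VEL=so, GRD=pa, RANK=vo:
underlying: ludota-kof-e-a
1. f -> v, p -> b / V _ V: fires at position(s) 9: ludotakovea
2. o -> e, u -> i / F C0 _: no change
surface: ludotakovea

cell VEL=gu, GRD=vo, RANK=mi:
underlying: ludota-m-ego-va
1. f -> v, p -> b / V _ V: no change
2. o -> e, u -> i / F C0 _: fires at position(s) 10: ludotamegeva
surface: ludotamegeva

cell VEL=ak, GRD=du, RANK=mi:
underlying: ludota-ifi-bd-va
1. f -> v, p -> b / V _ V: fires at position(s) 8: ludotaivibdva
2. o -> e, u -> i / F C0 _: no change
surface: ludotaivibdva

cell VEL=ma, GRD=vo, RANK=ne:
underlying: ludota-va-ego-fa
1. f -> v, p -> b / V _ V: fires at position(s) 12: ludotavaegova
2. o -> e, u -> i / F C0 _: fires at position(s) 11: ludotavaegeva
surface: ludotavaegeva


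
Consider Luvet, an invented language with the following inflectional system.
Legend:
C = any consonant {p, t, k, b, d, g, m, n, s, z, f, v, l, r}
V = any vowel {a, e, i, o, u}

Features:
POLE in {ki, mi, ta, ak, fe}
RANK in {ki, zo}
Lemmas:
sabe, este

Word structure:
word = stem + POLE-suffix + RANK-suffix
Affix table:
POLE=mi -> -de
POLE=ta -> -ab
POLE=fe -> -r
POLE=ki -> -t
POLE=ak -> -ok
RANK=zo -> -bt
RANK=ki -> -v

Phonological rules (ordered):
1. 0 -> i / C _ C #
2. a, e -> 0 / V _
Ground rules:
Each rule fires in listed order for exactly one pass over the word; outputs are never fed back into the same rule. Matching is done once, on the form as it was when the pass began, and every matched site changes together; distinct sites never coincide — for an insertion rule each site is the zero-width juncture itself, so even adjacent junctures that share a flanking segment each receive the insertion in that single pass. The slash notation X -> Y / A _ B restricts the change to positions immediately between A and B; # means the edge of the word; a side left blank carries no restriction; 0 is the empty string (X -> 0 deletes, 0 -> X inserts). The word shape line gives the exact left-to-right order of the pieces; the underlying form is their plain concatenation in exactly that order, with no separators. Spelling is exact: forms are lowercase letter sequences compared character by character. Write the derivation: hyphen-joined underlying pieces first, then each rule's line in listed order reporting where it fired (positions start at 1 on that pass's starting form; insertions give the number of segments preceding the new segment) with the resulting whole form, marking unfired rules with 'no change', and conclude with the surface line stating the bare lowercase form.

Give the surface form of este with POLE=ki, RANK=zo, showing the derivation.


underlying: este-t-bt
1. 0 -> i / C _ C #: inserts after position(s) 6: estetbit
2. a, e -> 0 / V _: no change
surface: estetbit


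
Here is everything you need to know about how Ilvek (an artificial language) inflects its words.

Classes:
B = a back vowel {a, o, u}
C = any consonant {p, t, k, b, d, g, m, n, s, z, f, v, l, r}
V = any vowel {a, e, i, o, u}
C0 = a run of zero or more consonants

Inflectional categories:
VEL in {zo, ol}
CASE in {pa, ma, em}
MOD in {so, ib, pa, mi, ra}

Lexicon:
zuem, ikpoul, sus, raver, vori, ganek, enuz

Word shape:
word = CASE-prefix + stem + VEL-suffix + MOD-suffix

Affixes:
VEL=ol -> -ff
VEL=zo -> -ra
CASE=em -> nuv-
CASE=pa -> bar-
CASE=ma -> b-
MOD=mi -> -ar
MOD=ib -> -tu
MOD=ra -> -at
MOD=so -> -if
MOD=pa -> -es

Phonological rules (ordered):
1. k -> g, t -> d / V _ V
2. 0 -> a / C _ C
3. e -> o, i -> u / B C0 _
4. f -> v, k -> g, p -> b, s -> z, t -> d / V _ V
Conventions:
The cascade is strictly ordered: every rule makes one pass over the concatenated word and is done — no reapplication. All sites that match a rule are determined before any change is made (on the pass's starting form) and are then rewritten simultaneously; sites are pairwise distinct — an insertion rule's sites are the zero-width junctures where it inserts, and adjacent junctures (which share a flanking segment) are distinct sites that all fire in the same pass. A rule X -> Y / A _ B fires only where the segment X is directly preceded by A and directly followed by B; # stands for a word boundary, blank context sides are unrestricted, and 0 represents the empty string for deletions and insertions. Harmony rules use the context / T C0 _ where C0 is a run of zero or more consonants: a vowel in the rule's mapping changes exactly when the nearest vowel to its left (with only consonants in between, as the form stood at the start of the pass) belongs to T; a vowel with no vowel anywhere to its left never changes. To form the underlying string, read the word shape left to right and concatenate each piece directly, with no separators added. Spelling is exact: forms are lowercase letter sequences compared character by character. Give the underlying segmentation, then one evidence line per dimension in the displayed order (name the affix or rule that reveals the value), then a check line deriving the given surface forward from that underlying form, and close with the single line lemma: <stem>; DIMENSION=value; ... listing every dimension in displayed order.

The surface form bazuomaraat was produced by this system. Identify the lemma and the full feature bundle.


underlying: b-zuem-ra-at
VEL=zo - signalled by the affix -ra
CASE=ma - signalled by the affix b-
MOD=ra - signalled by the affix -at
check: bzuemraat -> bzuemraat -> bazuemaraat -> bazuomaraat -> bazuomaraat
lemma: zuem; VEL=zo; CASE=ma; MOD=ra


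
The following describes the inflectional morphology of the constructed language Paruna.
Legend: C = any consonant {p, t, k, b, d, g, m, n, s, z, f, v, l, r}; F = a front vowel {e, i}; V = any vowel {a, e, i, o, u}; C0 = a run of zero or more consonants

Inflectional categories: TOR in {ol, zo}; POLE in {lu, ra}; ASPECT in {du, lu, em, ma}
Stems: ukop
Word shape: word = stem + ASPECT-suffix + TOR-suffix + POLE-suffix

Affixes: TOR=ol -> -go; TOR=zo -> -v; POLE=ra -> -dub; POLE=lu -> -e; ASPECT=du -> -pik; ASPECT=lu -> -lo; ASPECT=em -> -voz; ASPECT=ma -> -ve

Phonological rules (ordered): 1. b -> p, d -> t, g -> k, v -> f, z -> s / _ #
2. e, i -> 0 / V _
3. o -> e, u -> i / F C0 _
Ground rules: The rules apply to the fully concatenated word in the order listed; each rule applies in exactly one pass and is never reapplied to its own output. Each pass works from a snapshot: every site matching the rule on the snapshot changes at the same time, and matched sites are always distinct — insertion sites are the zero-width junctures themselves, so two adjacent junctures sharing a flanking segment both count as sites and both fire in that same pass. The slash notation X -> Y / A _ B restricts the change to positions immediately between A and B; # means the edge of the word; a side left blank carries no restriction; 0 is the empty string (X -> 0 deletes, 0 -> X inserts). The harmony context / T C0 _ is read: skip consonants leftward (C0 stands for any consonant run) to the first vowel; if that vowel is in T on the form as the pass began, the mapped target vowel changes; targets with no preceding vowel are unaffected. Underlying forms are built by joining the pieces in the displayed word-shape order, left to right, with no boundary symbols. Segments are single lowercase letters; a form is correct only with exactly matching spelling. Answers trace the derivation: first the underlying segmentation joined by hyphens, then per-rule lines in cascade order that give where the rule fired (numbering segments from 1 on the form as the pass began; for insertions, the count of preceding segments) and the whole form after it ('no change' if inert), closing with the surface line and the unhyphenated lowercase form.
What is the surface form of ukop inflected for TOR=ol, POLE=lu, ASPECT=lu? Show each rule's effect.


underlying: ukop-lo-go-e
1. b -> p, d -> t, g -> k, v -> f, z -> s / _ #: no change
2. e, i -> 0 / V _: fires at position(s) 9: ukoplogo
3. o -> e, u -> i / F C0 _: no change
surface: ukoplogo


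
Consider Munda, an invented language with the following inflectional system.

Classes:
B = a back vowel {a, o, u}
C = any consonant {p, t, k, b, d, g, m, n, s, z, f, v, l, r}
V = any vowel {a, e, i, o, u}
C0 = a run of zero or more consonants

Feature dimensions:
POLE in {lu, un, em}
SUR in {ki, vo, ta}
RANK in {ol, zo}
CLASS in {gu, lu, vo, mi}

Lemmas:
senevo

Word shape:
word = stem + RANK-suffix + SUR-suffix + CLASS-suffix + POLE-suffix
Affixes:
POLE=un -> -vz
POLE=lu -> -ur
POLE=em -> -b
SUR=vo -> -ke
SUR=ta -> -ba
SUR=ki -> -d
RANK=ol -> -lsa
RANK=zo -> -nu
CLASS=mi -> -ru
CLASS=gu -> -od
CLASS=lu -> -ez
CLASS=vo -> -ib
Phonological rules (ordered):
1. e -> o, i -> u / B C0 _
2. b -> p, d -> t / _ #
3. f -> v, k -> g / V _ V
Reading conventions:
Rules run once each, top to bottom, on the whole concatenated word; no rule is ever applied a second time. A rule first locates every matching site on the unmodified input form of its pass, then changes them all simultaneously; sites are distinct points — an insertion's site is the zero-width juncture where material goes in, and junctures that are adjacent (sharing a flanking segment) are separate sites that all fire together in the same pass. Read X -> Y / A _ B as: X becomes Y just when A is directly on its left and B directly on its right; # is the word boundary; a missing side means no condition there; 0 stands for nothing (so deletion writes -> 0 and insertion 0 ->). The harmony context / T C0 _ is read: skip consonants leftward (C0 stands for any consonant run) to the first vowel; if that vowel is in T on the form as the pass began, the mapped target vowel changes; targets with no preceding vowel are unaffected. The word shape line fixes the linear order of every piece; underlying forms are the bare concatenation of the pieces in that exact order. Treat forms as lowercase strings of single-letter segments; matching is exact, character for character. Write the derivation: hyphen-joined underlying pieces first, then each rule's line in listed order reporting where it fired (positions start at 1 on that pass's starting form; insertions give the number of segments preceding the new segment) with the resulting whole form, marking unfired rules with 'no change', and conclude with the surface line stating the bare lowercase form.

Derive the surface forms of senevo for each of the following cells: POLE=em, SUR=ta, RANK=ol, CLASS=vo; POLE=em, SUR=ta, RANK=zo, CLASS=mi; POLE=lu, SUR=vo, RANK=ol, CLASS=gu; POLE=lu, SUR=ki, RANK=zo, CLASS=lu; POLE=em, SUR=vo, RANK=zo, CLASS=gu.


cell POLE=em, SUR=ta, RANK=ol, CLASS=vo:
underlying: senevo-lsa-ba-ib-b
1. e -> o, i -> u / B C0 _: fires at position(s) 12: senevolsabaubb
2. b -> p, d -> t / _ #: fires at position(s) 14: senevolsabaubp
3. f -> v, k -> g / V _ V: no change
surface: senevolsabaubp

cell POLE=em, SUR=ta, RANK=zo, CLASS=mi:
underlying: senevo-nu-ba-ru-b
1. e -> o, i -> u / B C0 _: no change
2. b -> p, d -> t / _ #: fires at position(s) 13: senevonubarup
3. f -> v, k -> g / V _ V: no change
surface: senevonubarup

cell POLE=lu, SUR=vo, RANK=ol, CLASS=gu:
underlying: senevo-lsa-ke-od-ur
1. e -> o, i -> u / B C0 _: fires at position(s) 11: senevolsakoodur
2. b -> p, d -> t / _ #: no change
3. f -> v, k -> g / V _ V: fires at position(s) 10: senevolsagoodur
surface: senevolsagoodur

cell POLE=lu, SUR=ki, RANK=zo, CLASS=lu:
underlying: senevo-nu-d-ez-ur
1. e -> o, i -> u / B C0 _: fires at position(s) 10: senevonudozur
2. b -> p, d -> t / _ #: no change
3. f -> v, k -> g / V _ V: no change
surface: senevonudozur

cell POLE=em, SUR=vo, RANK=zo, CLASS=gu:
underlying: senevo-nu-ke-od-b
1. e -> o, i -> u / B C0 _: fires at position(s) 10: senevonukoodb
2. b -> p, d -> t / _ #: fires at position(s) 13: senevonukoodp
3. f -> v, k -> g / V _ V: fires at position(s) 9: senevonugoodp
surface: senevonugoodp


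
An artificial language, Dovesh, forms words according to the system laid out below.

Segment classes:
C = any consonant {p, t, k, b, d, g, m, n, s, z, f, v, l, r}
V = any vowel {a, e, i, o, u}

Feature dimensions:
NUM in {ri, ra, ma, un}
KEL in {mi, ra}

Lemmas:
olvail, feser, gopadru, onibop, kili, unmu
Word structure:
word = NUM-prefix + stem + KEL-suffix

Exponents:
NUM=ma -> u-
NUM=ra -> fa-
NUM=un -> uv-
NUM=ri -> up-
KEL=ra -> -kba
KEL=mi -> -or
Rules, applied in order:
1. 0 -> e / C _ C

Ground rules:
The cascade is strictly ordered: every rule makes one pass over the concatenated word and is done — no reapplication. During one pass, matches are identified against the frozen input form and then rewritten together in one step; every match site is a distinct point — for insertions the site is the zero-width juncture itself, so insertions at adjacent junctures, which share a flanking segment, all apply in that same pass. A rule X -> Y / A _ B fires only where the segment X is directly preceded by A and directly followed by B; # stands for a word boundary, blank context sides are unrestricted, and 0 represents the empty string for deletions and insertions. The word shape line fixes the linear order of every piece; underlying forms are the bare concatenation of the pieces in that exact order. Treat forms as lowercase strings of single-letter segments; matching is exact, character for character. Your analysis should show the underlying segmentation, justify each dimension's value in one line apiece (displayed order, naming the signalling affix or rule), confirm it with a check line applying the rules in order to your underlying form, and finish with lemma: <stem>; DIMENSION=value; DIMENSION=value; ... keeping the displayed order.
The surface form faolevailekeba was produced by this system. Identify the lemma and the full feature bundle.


underlying: fa-olvail-kba
NUM=ra - signalled by the affix fa-
KEL=ra - signalled by the affix -kba
check: faolvailkba -> faolevailekeba
lemma: olvail; NUM=ra; KEL=ra
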